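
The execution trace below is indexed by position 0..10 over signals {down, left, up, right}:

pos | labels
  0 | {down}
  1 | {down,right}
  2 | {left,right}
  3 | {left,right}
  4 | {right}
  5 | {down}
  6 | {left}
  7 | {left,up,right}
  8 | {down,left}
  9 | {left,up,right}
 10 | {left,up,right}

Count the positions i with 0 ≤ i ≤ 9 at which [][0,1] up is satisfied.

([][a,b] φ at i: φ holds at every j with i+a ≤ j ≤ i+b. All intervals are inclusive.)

Evaluate at each i in [0,9]:
  i=0: ✗ (fails at j=0)
  i=1: ✗ (fails at j=1)
  i=2: ✗ (fails at j=2)
  i=3: ✗ (fails at j=3)
  i=4: ✗ (fails at j=4)
  i=5: ✗ (fails at j=5)
  i=6: ✗ (fails at j=6)
  i=7: ✗ (fails at j=8)
  i=8: ✗ (fails at j=8)
  i=9: ✓ (all of [9,10])
Positions where it holds: {9} → 1.

1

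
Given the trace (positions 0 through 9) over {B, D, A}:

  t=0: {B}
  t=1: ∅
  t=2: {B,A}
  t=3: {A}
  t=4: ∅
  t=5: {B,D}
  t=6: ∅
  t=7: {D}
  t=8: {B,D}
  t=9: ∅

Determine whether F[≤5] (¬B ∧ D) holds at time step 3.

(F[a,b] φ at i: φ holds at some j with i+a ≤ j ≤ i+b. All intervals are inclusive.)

Yes

Check (¬B ∧ D) at each j in [3,8]:
  j=3: false
  j=4: false
  j=5: false
  j=6: false
  j=7: true
  j=8: false
Found at j=7 → formula holds.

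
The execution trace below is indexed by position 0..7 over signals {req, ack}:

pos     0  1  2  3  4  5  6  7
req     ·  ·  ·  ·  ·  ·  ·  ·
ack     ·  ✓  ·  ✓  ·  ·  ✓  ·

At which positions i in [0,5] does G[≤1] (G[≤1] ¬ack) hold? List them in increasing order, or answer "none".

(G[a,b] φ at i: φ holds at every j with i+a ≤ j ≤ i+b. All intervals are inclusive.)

Evaluate at each i in [0,5]:
  i=0: ✗ (fails at j=0)
  i=1: ✗ (fails at j=1)
  i=2: ✗ (fails at j=2)
  i=3: ✗ (fails at j=3)
  i=4: ✗ (fails at j=5)
  i=5: ✗ (fails at j=5)

none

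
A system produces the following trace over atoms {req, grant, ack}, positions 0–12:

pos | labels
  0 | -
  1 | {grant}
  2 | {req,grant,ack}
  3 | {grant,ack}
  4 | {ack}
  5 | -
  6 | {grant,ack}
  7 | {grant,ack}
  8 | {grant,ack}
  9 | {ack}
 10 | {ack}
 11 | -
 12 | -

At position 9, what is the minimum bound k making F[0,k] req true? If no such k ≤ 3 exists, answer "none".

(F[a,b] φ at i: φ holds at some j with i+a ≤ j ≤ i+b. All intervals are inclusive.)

none

Scan j = 9,10,… for req:
  j=9: fails
  j=10: fails
  j=11: fails
  j=12: fails
No j in [9,12] satisfies it → none.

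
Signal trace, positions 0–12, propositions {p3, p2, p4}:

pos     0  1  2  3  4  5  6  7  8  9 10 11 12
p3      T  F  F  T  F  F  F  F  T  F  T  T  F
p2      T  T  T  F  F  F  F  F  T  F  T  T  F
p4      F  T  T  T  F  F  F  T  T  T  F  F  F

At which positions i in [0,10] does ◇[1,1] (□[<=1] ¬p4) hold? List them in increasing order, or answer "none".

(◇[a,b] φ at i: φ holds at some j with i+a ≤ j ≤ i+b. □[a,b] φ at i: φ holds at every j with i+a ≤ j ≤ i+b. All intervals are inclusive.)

Evaluate at each i in [0,10]:
  i=0: ✗ (none in [1,1])
  i=1: ✗ (none in [2,2])
  i=2: ✗ (none in [3,3])
  i=3: ✓ (witness j=4)
  i=4: ✓ (witness j=5)
  i=5: ✗ (none in [6,6])
  i=6: ✗ (none in [7,7])
  i=7: ✗ (none in [8,8])
  i=8: ✗ (none in [9,9])
  i=9: ✓ (witness j=10)
  i=10: ✓ (witness j=11)

3, 4, 9, 10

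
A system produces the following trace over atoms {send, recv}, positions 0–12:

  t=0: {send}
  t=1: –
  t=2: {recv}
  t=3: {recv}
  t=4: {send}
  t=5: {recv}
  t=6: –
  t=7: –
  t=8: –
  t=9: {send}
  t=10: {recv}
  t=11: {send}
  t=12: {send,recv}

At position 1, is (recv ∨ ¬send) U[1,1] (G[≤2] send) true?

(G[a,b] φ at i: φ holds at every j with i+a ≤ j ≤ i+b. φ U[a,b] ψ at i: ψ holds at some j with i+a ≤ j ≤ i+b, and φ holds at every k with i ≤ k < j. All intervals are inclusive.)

Need some j in [2,2] with G[≤2] send, and (recv ∨ ¬send) at every k in [1,j-1].
  j=2: G[≤2] send — fails at 2.
No j in the window works → until fails.

Does not hold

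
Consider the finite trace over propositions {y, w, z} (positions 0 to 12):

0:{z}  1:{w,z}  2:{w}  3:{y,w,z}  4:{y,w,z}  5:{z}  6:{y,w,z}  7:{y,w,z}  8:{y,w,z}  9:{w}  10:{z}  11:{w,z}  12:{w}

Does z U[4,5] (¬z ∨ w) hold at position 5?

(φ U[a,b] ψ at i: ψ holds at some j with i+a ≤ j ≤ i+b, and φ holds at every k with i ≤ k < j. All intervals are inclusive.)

Need some j in [9,10] with (¬z ∨ w), and z at every k in [5,j-1].
  j=9: (¬z ∨ w) holds; z holds at every k in [5,8] → satisfied.

Holds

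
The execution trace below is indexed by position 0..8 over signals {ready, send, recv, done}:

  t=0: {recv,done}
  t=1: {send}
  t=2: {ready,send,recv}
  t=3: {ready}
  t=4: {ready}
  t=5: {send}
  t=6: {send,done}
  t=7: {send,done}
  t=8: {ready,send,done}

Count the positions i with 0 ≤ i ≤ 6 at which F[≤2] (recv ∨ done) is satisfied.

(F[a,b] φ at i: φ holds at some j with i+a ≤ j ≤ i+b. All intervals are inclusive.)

6

Evaluate at each i in [0,6]:
  i=0: ✓ (witness j=0)
  i=1: ✓ (witness j=2)
  i=2: ✓ (witness j=2)
  i=3: ✗ (none in [3,5])
  i=4: ✓ (witness j=6)
  i=5: ✓ (witness j=6)
  i=6: ✓ (witness j=6)
Positions where it holds: {0, 1, 2, 4, 5, 6} → 6.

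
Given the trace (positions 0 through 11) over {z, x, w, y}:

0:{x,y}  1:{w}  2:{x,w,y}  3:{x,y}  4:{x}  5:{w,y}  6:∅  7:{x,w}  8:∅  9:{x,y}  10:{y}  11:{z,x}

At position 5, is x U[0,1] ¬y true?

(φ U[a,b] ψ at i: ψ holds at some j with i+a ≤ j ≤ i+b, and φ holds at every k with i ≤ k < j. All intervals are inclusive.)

Need some j in [5,6] with ¬y, and x at every k in [5,j-1].
  j=5: ¬y false.
  j=6: ¬y holds, but x fails at k=5 → not this j.
No j in the window works → until fails.

False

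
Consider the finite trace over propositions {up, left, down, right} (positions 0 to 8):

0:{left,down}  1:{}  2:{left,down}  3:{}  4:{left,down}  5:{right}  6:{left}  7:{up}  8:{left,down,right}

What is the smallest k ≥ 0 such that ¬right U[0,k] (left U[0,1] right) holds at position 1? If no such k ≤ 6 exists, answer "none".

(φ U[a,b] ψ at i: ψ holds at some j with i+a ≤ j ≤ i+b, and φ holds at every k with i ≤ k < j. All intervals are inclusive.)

Need earliest j ≥ 1 with (left U[0,1] right), and ¬right at every k in [1,j-1].
  j=1: rhs fails.
  j=2: rhs fails.
  j=3: rhs fails.
  j=4: rhs holds; lhs holds on [1,3]. k = 3.

3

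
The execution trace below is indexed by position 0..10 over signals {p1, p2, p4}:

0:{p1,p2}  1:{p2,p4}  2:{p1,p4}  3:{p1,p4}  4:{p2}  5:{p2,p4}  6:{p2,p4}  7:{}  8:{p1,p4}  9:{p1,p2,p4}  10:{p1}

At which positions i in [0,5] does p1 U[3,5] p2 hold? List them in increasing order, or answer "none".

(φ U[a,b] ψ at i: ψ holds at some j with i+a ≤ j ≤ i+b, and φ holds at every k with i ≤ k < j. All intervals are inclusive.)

Evaluate at each i in [0,5]:
  i=0: ✗ (lhs fails at k=1 before rhs at j=4)
  i=1: ✗ (lhs fails at k=1 before rhs at j=4)
  i=2: ✗ (lhs fails at k=4 before rhs at j=5)
  i=3: ✗ (lhs fails at k=4 before rhs at j=6)
  i=4: ✗ (lhs fails at k=4 before rhs at j=9)
  i=5: ✗ (lhs fails at k=5 before rhs at j=9)

none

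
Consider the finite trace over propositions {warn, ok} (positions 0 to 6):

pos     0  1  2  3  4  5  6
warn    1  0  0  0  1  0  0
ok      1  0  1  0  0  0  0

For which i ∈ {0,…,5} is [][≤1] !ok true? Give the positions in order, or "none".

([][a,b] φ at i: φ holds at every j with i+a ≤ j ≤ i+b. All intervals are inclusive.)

Evaluate at each i in [0,5]:
  i=0: ✗ (fails at j=0)
  i=1: ✗ (fails at j=2)
  i=2: ✗ (fails at j=2)
  i=3: ✓ (all of [3,4])
  i=4: ✓ (all of [4,5])
  i=5: ✓ (all of [5,6])

3, 4, 5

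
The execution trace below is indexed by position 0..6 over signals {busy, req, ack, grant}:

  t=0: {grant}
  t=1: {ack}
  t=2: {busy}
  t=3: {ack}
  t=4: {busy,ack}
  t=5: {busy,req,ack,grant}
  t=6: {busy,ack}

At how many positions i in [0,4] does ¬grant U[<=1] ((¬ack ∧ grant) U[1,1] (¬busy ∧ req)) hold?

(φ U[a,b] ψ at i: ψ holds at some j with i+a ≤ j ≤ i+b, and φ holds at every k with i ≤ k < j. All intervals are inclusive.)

Evaluate at each i in [0,4]:
  i=0: ✗ (no rhs in [0,1])
  i=1: ✗ (no rhs in [1,2])
  i=2: ✗ (no rhs in [2,3])
  i=3: ✗ (no rhs in [3,4])
  i=4: ✗ (no rhs in [4,5])
Positions where it holds: {} → 0.

0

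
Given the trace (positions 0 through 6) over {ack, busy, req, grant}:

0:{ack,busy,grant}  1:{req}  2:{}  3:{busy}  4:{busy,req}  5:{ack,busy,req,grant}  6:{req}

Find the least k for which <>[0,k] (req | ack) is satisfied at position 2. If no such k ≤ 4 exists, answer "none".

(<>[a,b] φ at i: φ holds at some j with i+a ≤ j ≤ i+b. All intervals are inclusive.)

2

Scan j = 2,3,… for (req | ack):
  j=2: fails
  j=3: fails
  j=4: holds
First hit at j=4, so smallest k = 4-2 = 2.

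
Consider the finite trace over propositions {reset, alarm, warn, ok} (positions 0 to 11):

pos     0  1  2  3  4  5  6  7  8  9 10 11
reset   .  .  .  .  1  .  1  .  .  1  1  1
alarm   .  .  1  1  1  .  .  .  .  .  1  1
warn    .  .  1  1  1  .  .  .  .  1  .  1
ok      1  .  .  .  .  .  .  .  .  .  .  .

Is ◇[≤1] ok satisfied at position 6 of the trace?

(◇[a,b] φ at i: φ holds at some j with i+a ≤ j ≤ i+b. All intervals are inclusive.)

Does not hold

Check ok at each j in [6,7]:
  j=6: false
  j=7: false
No position in the window satisfies it → formula fails.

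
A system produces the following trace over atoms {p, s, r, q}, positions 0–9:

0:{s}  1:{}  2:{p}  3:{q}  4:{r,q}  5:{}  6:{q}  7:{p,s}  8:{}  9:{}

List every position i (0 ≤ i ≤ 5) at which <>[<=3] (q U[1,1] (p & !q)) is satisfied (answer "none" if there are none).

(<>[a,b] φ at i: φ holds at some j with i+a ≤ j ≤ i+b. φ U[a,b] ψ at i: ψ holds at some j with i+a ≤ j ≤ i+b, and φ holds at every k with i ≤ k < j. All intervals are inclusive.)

3, 4, 5

Evaluate at each i in [0,5]:
  i=0: ✗ (none in [0,3])
  i=1: ✗ (none in [1,4])
  i=2: ✗ (none in [2,5])
  i=3: ✓ (witness j=6)
  i=4: ✓ (witness j=6)
  i=5: ✓ (witness j=6)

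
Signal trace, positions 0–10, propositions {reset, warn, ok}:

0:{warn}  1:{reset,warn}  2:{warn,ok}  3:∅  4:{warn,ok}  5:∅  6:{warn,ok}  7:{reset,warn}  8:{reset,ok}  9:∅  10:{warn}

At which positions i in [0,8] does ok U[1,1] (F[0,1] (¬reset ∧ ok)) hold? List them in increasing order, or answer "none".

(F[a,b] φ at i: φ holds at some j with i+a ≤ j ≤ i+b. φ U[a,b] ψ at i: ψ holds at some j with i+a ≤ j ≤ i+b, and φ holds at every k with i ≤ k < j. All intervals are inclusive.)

Evaluate at each i in [0,8]:
  i=0: ✗ (lhs fails at k=0 before rhs at j=1)
  i=1: ✗ (lhs fails at k=1 before rhs at j=2)
  i=2: ✓ (rhs at j=3; lhs holds on [2,2])
  i=3: ✗ (lhs fails at k=3 before rhs at j=4)
  i=4: ✓ (rhs at j=5; lhs holds on [4,4])
  i=5: ✗ (lhs fails at k=5 before rhs at j=6)
  i=6: ✗ (no rhs in [7,7])
  i=7: ✗ (no rhs in [8,8])
  i=8: ✗ (no rhs in [9,9])

2, 4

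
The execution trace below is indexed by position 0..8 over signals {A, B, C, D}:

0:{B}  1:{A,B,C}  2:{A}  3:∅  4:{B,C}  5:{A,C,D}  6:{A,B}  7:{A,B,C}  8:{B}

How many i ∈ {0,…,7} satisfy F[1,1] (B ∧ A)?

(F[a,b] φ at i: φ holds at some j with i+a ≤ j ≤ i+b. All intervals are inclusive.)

3

Evaluate at each i in [0,7]:
  i=0: ✓ (witness j=1)
  i=1: ✗ (none in [2,2])
  i=2: ✗ (none in [3,3])
  i=3: ✗ (none in [4,4])
  i=4: ✗ (none in [5,5])
  i=5: ✓ (witness j=6)
  i=6: ✓ (witness j=7)
  i=7: ✗ (none in [8,8])
Positions where it holds: {0, 5, 6} → 3.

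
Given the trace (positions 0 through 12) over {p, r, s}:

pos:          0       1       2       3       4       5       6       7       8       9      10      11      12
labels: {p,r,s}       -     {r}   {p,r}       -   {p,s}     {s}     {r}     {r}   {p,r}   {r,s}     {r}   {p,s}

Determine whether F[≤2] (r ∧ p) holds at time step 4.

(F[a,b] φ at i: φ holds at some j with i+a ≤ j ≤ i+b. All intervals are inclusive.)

No

Check (r ∧ p) at each j in [4,6]:
  j=4: false
  j=5: false
  j=6: false
No position in the window satisfies it → formula fails.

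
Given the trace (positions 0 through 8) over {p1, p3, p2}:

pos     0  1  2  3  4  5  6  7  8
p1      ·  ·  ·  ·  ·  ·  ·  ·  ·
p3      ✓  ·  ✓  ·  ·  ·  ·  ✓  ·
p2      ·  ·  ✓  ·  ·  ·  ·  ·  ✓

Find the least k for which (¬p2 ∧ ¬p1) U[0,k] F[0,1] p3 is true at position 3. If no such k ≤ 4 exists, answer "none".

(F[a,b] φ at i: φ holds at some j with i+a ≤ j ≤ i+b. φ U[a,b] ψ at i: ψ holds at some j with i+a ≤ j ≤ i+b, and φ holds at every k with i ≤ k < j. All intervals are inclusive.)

3

Need earliest j ≥ 3 with F[0,1] p3, and (¬p2 ∧ ¬p1) at every k in [3,j-1].
  j=3: rhs fails.
  j=4: rhs fails.
  j=5: rhs fails.
  j=6: rhs holds; lhs holds on [3,5]. k = 3.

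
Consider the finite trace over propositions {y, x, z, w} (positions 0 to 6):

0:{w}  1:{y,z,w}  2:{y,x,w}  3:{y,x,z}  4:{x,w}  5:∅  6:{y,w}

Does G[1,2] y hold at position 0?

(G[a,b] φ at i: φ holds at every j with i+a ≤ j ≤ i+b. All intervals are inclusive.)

Check y at every j in [1,2]:
  j=1: true
  j=2: true
All positions satisfy it → formula holds.

True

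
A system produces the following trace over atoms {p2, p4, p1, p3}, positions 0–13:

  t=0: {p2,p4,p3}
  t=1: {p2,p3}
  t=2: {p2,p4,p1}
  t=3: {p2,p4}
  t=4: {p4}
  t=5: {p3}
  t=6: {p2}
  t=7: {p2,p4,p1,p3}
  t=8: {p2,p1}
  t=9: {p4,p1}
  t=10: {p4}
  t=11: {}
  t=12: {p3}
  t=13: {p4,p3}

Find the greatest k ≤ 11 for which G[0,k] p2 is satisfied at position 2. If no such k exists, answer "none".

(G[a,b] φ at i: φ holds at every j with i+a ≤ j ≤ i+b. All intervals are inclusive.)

p2 must hold from j=2 onward; find where it first fails.
  j=2: holds
  j=3: holds
  j=4: fails
Holds on [2,3], so largest k = 1.

1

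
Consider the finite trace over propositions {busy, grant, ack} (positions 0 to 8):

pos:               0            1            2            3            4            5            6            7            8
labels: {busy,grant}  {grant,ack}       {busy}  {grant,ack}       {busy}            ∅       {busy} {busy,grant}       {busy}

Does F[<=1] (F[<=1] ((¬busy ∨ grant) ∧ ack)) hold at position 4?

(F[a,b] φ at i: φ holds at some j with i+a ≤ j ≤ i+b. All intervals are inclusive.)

Check F[<=1] ((¬busy ∨ grant) ∧ ack) at each j in [4,5]:
  j=4: fails (none in [4,5])
  j=5: fails (none in [5,6])
No position in the window satisfies it → formula fails.

Does not hold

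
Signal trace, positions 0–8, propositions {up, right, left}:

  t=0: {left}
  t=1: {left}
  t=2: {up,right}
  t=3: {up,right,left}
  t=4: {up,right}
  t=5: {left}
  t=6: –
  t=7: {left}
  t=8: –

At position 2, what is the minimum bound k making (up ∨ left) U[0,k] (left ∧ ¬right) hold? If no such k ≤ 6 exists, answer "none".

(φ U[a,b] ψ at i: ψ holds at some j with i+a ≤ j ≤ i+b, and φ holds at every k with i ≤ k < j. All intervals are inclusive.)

3

Need earliest j ≥ 2 with (left ∧ ¬right), and (up ∨ left) at every k in [2,j-1].
  j=2: rhs fails.
  j=3: rhs fails.
  j=4: rhs fails.
  j=5: rhs holds; lhs holds on [2,4]. k = 3.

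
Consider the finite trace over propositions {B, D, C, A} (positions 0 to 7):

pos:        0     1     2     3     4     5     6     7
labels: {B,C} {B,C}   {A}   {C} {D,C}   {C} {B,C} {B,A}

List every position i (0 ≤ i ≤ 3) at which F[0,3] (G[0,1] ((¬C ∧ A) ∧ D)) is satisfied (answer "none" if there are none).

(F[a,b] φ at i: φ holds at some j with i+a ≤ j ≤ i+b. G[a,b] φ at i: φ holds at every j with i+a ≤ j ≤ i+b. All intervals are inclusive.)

none

Evaluate at each i in [0,3]:
  i=0: ✗ (none in [0,3])
  i=1: ✗ (none in [1,4])
  i=2: ✗ (none in [2,5])
  i=3: ✗ (none in [3,6])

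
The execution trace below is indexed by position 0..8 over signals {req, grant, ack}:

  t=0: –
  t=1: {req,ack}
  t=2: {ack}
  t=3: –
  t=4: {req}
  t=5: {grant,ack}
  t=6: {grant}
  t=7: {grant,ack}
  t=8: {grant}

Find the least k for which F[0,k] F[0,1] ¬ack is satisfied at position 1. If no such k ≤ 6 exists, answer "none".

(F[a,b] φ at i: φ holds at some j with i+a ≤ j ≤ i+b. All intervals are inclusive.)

1

Scan j = 1,2,… for F[0,1] ¬ack:
  j=1: fails
  j=2: holds
First hit at j=2, so smallest k = 2-1 = 1.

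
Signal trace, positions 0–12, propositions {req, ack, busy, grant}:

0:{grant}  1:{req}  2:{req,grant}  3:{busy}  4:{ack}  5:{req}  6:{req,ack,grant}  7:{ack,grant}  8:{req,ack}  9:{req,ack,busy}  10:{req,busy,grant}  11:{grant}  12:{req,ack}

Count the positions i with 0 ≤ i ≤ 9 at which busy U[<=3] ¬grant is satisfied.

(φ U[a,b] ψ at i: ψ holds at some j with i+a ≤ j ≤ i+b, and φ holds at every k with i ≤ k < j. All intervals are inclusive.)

Evaluate at each i in [0,9]:
  i=0: ✗ (lhs fails at k=0 before rhs at j=1)
  i=1: ✓ (rhs at j=1)
  i=2: ✗ (lhs fails at k=2 before rhs at j=3)
  i=3: ✓ (rhs at j=3)
  i=4: ✓ (rhs at j=4)
  i=5: ✓ (rhs at j=5)
  i=6: ✗ (lhs fails at k=6 before rhs at j=8)
  i=7: ✗ (lhs fails at k=7 before rhs at j=8)
  i=8: ✓ (rhs at j=8)
  i=9: ✓ (rhs at j=9)
Positions where it holds: {1, 3, 4, 5, 8, 9} → 6.

6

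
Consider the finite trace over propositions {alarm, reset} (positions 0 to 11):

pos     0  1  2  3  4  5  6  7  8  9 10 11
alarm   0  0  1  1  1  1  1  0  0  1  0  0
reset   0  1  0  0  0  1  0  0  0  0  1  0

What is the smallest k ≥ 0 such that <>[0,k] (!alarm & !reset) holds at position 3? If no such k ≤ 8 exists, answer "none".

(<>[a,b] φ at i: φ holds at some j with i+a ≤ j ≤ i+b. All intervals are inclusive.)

4

Scan j = 3,4,… for (!alarm & !reset):
  j=3: fails
  j=4: fails
  j=5: fails
  j=6: fails
  j=7: holds
First hit at j=7, so smallest k = 7-3 = 4.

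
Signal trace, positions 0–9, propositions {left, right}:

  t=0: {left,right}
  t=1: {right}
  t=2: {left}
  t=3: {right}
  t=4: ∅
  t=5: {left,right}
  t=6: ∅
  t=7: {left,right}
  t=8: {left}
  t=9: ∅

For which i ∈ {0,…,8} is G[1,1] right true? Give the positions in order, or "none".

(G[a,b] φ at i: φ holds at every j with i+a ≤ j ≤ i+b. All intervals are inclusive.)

Evaluate at each i in [0,8]:
  i=0: ✓ (all of [1,1])
  i=1: ✗ (fails at j=2)
  i=2: ✓ (all of [3,3])
  i=3: ✗ (fails at j=4)
  i=4: ✓ (all of [5,5])
  i=5: ✗ (fails at j=6)
  i=6: ✓ (all of [7,7])
  i=7: ✗ (fails at j=8)
  i=8: ✗ (fails at j=9)

0, 2, 4, 6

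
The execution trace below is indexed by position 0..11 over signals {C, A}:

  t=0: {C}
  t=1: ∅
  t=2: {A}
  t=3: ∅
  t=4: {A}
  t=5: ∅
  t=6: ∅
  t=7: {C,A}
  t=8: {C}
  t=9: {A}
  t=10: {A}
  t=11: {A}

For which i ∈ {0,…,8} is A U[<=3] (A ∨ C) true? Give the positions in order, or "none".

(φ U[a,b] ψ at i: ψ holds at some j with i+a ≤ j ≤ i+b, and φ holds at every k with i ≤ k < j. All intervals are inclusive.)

Evaluate at each i in [0,8]:
  i=0: ✓ (rhs at j=0)
  i=1: ✗ (lhs fails at k=1 before rhs at j=2)
  i=2: ✓ (rhs at j=2)
  i=3: ✗ (lhs fails at k=3 before rhs at j=4)
  i=4: ✓ (rhs at j=4)
  i=5: ✗ (lhs fails at k=5 before rhs at j=7)
  i=6: ✗ (lhs fails at k=6 before rhs at j=7)
  i=7: ✓ (rhs at j=7)
  i=8: ✓ (rhs at j=8)

0, 2, 4, 7, 8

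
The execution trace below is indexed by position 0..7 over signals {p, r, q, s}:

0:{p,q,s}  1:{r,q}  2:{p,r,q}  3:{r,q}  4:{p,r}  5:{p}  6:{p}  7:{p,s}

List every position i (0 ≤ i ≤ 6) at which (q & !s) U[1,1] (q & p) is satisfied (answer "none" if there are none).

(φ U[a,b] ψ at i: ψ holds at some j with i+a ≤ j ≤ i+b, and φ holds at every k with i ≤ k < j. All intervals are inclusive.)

Evaluate at each i in [0,6]:
  i=0: ✗ (no rhs in [1,1])
  i=1: ✓ (rhs at j=2; lhs holds on [1,1])
  i=2: ✗ (no rhs in [3,3])
  i=3: ✗ (no rhs in [4,4])
  i=4: ✗ (no rhs in [5,5])
  i=5: ✗ (no rhs in [6,6])
  i=6: ✗ (no rhs in [7,7])

1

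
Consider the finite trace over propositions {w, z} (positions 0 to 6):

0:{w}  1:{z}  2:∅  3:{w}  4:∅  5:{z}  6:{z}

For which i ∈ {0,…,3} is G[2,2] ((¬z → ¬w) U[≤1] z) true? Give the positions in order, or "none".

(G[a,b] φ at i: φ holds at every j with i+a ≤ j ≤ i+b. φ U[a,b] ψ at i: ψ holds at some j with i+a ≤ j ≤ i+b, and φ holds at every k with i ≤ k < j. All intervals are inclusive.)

2, 3

Evaluate at each i in [0,3]:
  i=0: ✗ (fails at j=2)
  i=1: ✗ (fails at j=3)
  i=2: ✓ (all of [4,4])
  i=3: ✓ (all of [5,5])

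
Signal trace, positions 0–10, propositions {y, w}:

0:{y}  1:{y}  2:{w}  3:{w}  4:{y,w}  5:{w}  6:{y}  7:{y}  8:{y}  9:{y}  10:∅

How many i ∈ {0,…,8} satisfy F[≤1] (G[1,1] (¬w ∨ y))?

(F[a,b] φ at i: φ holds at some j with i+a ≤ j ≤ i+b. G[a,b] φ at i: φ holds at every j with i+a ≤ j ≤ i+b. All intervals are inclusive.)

8

Evaluate at each i in [0,8]:
  i=0: ✓ (witness j=0)
  i=1: ✗ (none in [1,2])
  i=2: ✓ (witness j=3)
  i=3: ✓ (witness j=3)
  i=4: ✓ (witness j=5)
  i=5: ✓ (witness j=5)
  i=6: ✓ (witness j=6)
  i=7: ✓ (witness j=7)
  i=8: ✓ (witness j=8)
Positions where it holds: {0, 2, 3, 4, 5, 6, 7, 8} → 8.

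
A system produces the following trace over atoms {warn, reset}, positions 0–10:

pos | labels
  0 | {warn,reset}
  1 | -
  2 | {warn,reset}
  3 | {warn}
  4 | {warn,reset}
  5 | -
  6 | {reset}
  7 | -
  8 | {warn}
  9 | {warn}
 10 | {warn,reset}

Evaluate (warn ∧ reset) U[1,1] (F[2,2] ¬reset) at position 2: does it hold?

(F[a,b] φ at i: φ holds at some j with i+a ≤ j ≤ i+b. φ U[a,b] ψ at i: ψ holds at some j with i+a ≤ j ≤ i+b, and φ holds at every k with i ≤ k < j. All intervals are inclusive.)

Yes

Need some j in [3,3] with F[2,2] ¬reset, and (warn ∧ reset) at every k in [2,j-1].
  j=3: F[2,2] ¬reset holds; (warn ∧ reset) holds at every k in [2,2] → satisfied.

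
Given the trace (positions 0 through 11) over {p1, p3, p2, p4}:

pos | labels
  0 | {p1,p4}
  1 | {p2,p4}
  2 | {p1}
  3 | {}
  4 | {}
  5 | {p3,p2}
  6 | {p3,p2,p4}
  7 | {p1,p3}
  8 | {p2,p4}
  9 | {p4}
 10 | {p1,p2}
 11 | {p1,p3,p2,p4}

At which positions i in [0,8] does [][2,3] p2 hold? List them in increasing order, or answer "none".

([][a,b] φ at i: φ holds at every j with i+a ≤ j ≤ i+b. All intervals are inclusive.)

Evaluate at each i in [0,8]:
  i=0: ✗ (fails at j=2)
  i=1: ✗ (fails at j=3)
  i=2: ✗ (fails at j=4)
  i=3: ✓ (all of [5,6])
  i=4: ✗ (fails at j=7)
  i=5: ✗ (fails at j=7)
  i=6: ✗ (fails at j=9)
  i=7: ✗ (fails at j=9)
  i=8: ✓ (all of [10,11])

3, 8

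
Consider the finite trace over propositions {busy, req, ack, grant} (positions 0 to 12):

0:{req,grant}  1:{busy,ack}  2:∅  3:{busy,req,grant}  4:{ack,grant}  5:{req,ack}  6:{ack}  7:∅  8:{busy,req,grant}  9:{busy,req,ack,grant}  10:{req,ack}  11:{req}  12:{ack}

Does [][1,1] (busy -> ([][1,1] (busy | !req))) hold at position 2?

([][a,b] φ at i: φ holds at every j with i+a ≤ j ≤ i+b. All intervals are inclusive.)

Holds

Check (busy -> ([][1,1] (busy | !req))) at every j in [3,3]:
  j=3: antecedent true; consequent holds on [4,4] → ✓
All positions satisfy it → formula holds.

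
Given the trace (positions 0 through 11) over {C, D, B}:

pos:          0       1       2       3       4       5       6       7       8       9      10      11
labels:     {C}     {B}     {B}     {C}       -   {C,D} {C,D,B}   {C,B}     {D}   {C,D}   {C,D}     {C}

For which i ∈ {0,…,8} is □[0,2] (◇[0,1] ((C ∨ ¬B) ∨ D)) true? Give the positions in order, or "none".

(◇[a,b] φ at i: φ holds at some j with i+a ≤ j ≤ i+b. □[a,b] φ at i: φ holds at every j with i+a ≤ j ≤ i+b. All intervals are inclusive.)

Evaluate at each i in [0,8]:
  i=0: ✗ (fails at j=1)
  i=1: ✗ (fails at j=1)
  i=2: ✓ (all of [2,4])
  i=3: ✓ (all of [3,5])
  i=4: ✓ (all of [4,6])
  i=5: ✓ (all of [5,7])
  i=6: ✓ (all of [6,8])
  i=7: ✓ (all of [7,9])
  i=8: ✓ (all of [8,10])

2, 3, 4, 5, 6, 7, 8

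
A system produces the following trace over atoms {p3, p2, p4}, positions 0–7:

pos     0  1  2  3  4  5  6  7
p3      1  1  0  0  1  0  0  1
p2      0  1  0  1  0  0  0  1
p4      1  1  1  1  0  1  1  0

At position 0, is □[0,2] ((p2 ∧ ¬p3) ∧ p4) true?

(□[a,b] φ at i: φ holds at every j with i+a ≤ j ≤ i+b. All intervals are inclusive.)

Does not hold

Check ((p2 ∧ ¬p3) ∧ p4) at every j in [0,2]:
  j=0: false
  j=1: false
  j=2: false
Fails at j=0 → formula fails.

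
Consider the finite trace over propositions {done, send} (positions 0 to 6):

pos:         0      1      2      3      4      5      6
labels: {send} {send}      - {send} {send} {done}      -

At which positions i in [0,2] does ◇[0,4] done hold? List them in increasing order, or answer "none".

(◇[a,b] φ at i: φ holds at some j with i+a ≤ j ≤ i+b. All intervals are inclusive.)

1, 2

Evaluate at each i in [0,2]:
  i=0: ✗ (none in [0,4])
  i=1: ✓ (witness j=5)
  i=2: ✓ (witness j=5)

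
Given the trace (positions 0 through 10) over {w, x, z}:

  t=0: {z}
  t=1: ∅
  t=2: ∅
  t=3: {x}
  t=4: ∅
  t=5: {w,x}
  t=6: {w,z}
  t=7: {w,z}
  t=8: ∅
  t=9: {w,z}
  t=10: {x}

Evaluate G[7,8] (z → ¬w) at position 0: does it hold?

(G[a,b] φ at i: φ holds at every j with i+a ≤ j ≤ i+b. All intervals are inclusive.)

Check (z → ¬w) at every j in [7,8]:
  j=7: antecedent true; consequent false → ✗
  j=8: antecedent false → ✓
Fails at j=7 → formula fails.

No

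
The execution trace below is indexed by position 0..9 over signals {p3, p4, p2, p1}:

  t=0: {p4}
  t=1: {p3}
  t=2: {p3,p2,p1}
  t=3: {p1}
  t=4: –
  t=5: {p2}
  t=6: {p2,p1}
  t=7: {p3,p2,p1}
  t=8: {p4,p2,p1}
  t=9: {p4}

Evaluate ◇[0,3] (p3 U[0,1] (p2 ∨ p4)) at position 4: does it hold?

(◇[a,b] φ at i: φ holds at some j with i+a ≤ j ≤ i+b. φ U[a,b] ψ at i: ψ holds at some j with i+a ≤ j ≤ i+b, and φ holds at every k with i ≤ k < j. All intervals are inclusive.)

Yes

Check (p3 U[0,1] (p2 ∨ p4)) at each j in [4,7]:
  j=4: fails
  j=5: holds
  j=6: holds
  j=7: holds
Found at j=5 → formula holds.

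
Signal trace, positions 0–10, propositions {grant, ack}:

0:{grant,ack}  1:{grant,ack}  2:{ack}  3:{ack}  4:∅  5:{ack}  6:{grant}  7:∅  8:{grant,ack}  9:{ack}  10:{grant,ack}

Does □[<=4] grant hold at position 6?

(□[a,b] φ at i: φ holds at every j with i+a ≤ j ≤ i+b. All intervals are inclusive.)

Check grant at every j in [6,10]:
  j=6: true
  j=7: false
  j=8: true
  j=9: false
  j=10: true
Fails at j=7 → formula fails.

False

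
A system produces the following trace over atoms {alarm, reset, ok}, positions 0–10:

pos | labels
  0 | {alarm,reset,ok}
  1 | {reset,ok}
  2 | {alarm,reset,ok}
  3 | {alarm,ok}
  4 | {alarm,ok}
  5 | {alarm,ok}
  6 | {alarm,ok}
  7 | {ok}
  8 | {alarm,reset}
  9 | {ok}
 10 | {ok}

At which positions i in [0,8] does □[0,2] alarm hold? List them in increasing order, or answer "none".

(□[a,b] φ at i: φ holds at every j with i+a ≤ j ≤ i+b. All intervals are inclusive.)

2, 3, 4

Evaluate at each i in [0,8]:
  i=0: ✗ (fails at j=1)
  i=1: ✗ (fails at j=1)
  i=2: ✓ (all of [2,4])
  i=3: ✓ (all of [3,5])
  i=4: ✓ (all of [4,6])
  i=5: ✗ (fails at j=7)
  i=6: ✗ (fails at j=7)
  i=7: ✗ (fails at j=7)
  i=8: ✗ (fails at j=9)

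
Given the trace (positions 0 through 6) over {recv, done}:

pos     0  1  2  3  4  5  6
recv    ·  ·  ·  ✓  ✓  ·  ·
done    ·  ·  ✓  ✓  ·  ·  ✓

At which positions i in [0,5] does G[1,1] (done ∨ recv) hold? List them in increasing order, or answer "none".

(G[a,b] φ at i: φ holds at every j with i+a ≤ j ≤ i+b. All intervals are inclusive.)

Evaluate at each i in [0,5]:
  i=0: ✗ (fails at j=1)
  i=1: ✓ (all of [2,2])
  i=2: ✓ (all of [3,3])
  i=3: ✓ (all of [4,4])
  i=4: ✗ (fails at j=5)
  i=5: ✓ (all of [6,6])

1, 2, 3, 5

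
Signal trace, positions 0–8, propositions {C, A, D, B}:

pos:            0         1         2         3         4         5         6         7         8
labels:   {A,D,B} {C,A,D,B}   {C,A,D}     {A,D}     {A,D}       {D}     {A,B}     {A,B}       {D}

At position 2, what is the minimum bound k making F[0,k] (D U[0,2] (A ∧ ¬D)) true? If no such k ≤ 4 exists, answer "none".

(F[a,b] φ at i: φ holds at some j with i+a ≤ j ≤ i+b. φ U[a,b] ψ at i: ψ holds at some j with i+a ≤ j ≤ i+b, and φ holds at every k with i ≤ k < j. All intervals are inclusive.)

Scan j = 2,3,… for (D U[0,2] (A ∧ ¬D)):
  j=2: fails
  j=3: fails
  j=4: holds
First hit at j=4, so smallest k = 4-2 = 2.

2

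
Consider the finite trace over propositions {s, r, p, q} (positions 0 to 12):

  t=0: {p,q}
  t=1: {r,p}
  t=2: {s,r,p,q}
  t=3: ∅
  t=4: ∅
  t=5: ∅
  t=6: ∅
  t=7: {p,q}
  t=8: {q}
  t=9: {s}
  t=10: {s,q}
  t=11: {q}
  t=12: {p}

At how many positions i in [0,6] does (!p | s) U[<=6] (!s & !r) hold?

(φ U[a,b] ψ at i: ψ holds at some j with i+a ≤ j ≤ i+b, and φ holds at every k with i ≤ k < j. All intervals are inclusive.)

6

Evaluate at each i in [0,6]:
  i=0: ✓ (rhs at j=0)
  i=1: ✗ (lhs fails at k=1 before rhs at j=3)
  i=2: ✓ (rhs at j=3; lhs holds on [2,2])
  i=3: ✓ (rhs at j=3)
  i=4: ✓ (rhs at j=4)
  i=5: ✓ (rhs at j=5)
  i=6: ✓ (rhs at j=6)
Positions where it holds: {0, 2, 3, 4, 5, 6} → 6.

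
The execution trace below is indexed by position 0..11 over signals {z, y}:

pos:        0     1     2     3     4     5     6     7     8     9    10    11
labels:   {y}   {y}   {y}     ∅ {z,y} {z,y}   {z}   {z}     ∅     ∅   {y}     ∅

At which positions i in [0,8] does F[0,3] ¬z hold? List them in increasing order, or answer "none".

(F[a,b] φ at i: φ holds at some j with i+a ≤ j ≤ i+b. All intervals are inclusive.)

Evaluate at each i in [0,8]:
  i=0: ✓ (witness j=0)
  i=1: ✓ (witness j=1)
  i=2: ✓ (witness j=2)
  i=3: ✓ (witness j=3)
  i=4: ✗ (none in [4,7])
  i=5: ✓ (witness j=8)
  i=6: ✓ (witness j=8)
  i=7: ✓ (witness j=8)
  i=8: ✓ (witness j=8)

0, 1, 2, 3, 5, 6, 7, 8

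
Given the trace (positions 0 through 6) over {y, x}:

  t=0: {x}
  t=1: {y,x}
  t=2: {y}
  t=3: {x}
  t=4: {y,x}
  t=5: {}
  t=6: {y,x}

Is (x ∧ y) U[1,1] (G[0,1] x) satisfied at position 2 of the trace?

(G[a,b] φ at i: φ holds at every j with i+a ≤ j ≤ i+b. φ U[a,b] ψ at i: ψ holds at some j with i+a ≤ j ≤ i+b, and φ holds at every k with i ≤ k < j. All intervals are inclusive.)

Need some j in [3,3] with G[0,1] x, and (x ∧ y) at every k in [2,j-1].
  j=3: G[0,1] x holds, but (x ∧ y) fails at k=2 → not this j.
No j in the window works → until fails.

Does not hold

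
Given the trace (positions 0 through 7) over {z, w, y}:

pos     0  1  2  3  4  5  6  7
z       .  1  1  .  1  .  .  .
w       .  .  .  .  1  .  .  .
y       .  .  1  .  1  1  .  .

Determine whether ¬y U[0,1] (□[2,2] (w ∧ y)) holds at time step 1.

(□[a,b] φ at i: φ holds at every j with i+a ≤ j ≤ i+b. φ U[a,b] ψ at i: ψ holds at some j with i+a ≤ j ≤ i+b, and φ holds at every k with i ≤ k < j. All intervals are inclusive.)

Yes

Need some j in [1,2] with □[2,2] (w ∧ y), and ¬y at every k in [1,j-1].
  j=1: □[2,2] (w ∧ y) — fails at 3.
  j=2: □[2,2] (w ∧ y) holds; ¬y holds at every k in [1,1] → satisfied.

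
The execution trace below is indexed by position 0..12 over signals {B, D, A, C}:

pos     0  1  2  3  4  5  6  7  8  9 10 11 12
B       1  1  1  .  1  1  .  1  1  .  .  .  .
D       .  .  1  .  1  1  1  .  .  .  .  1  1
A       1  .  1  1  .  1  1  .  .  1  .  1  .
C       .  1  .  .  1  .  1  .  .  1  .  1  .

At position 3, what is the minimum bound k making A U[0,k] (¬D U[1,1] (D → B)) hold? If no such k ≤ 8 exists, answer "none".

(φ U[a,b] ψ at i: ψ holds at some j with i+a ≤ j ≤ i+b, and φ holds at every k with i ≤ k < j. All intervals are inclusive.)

Need earliest j ≥ 3 with (¬D U[1,1] (D → B)), and A at every k in [3,j-1].
  j=3: rhs holds (empty prefix). k = 0.

0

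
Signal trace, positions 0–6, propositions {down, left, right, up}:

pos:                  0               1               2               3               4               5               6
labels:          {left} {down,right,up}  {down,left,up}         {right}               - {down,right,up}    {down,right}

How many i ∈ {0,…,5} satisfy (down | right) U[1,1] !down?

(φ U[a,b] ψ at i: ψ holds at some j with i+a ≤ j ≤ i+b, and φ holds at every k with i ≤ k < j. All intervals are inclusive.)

2

Evaluate at each i in [0,5]:
  i=0: ✗ (no rhs in [1,1])
  i=1: ✗ (no rhs in [2,2])
  i=2: ✓ (rhs at j=3; lhs holds on [2,2])
  i=3: ✓ (rhs at j=4; lhs holds on [3,3])
  i=4: ✗ (no rhs in [5,5])
  i=5: ✗ (no rhs in [6,6])
Positions where it holds: {2, 3} → 2.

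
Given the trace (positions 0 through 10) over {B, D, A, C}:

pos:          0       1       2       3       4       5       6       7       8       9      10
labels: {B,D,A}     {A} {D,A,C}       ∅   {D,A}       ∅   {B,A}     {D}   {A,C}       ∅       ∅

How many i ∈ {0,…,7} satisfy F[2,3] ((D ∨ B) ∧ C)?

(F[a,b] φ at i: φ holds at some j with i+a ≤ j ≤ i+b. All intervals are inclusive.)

Evaluate at each i in [0,7]:
  i=0: ✓ (witness j=2)
  i=1: ✗ (none in [3,4])
  i=2: ✗ (none in [4,5])
  i=3: ✗ (none in [5,6])
  i=4: ✗ (none in [6,7])
  i=5: ✗ (none in [7,8])
  i=6: ✗ (none in [8,9])
  i=7: ✗ (none in [9,10])
Positions where it holds: {0} → 1.

1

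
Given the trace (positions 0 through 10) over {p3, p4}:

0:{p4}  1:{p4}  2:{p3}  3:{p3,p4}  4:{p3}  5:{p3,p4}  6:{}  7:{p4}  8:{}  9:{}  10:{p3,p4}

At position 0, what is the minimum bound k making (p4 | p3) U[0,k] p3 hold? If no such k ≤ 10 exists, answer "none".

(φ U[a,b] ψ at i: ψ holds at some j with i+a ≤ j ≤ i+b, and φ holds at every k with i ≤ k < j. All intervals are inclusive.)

Need earliest j ≥ 0 with p3, and (p4 | p3) at every k in [0,j-1].
  j=0: rhs fails.
  j=1: rhs fails.
  j=2: rhs holds; lhs holds on [0,1]. k = 2.

2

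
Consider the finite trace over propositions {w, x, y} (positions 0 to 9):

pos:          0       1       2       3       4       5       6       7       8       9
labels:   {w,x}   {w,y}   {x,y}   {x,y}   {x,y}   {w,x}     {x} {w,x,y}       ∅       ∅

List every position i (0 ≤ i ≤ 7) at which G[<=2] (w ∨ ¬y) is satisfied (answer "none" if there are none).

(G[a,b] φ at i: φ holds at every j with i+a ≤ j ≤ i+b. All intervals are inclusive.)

5, 6, 7

Evaluate at each i in [0,7]:
  i=0: ✗ (fails at j=2)
  i=1: ✗ (fails at j=2)
  i=2: ✗ (fails at j=2)
  i=3: ✗ (fails at j=3)
  i=4: ✗ (fails at j=4)
  i=5: ✓ (all of [5,7])
  i=6: ✓ (all of [6,8])
  i=7: ✓ (all of [7,9])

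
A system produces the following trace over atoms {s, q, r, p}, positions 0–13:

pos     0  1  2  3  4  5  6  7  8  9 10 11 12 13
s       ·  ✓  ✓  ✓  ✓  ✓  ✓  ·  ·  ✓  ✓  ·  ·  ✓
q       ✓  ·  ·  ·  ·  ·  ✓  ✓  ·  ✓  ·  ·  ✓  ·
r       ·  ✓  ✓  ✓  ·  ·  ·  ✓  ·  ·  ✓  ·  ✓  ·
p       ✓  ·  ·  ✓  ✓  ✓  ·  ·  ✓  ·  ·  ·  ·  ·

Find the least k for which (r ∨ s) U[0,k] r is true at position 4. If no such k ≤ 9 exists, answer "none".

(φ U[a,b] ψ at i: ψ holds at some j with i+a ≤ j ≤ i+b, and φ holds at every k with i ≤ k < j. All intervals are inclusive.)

Need earliest j ≥ 4 with r, and (r ∨ s) at every k in [4,j-1].
  j=4: rhs fails.
  j=5: rhs fails.
  j=6: rhs fails.
  j=7: rhs holds; lhs holds on [4,6]. k = 3.

3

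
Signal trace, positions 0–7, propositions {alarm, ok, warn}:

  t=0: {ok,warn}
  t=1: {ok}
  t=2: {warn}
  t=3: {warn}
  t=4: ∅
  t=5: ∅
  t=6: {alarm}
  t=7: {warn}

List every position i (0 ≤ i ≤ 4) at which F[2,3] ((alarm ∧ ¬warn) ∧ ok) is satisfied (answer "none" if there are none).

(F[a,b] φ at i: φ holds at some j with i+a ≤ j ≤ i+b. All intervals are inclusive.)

Evaluate at each i in [0,4]:
  i=0: ✗ (none in [2,3])
  i=1: ✗ (none in [3,4])
  i=2: ✗ (none in [4,5])
  i=3: ✗ (none in [5,6])
  i=4: ✗ (none in [6,7])

none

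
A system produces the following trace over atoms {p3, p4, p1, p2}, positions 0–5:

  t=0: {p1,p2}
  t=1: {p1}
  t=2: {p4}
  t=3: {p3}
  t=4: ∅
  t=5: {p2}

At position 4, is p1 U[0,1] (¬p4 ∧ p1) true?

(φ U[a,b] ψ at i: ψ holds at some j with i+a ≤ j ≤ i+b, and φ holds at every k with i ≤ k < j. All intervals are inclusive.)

Need some j in [4,5] with (¬p4 ∧ p1), and p1 at every k in [4,j-1].
  j=4: (¬p4 ∧ p1) false.
  j=5: (¬p4 ∧ p1) false.
No j in the window works → until fails.

Does not hold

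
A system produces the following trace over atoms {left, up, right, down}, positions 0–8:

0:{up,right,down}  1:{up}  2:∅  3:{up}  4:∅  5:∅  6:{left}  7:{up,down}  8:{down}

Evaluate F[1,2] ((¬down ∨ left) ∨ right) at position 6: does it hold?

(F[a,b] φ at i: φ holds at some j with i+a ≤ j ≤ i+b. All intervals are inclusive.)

Check ((¬down ∨ left) ∨ right) at each j in [7,8]:
  j=7: false
  j=8: false
No position in the window satisfies it → formula fails.

Does not hold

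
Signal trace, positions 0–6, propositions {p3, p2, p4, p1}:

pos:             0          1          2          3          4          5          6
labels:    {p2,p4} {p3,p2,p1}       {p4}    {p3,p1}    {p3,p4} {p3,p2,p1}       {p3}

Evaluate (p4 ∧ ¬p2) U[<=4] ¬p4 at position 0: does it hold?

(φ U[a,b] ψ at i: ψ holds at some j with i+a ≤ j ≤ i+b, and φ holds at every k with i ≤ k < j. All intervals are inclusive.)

False

Need some j in [0,4] with ¬p4, and (p4 ∧ ¬p2) at every k in [0,j-1].
  j=0: ¬p4 false.
  j=1: ¬p4 holds, but (p4 ∧ ¬p2) fails at k=0 → not this j.
  j=2: ¬p4 false.
  j=3: ¬p4 holds, but (p4 ∧ ¬p2) fails at k=0 → not this j.
  j=4: ¬p4 false.
No j in the window works → until fails.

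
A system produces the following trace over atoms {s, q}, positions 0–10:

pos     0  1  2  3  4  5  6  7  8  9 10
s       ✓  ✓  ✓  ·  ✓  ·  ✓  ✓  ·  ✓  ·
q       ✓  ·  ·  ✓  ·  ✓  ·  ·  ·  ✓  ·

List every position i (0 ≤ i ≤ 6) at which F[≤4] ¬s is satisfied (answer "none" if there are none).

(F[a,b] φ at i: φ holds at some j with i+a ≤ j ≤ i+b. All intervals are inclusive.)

Evaluate at each i in [0,6]:
  i=0: ✓ (witness j=3)
  i=1: ✓ (witness j=3)
  i=2: ✓ (witness j=3)
  i=3: ✓ (witness j=3)
  i=4: ✓ (witness j=5)
  i=5: ✓ (witness j=5)
  i=6: ✓ (witness j=8)

0, 1, 2, 3, 4, 5, 6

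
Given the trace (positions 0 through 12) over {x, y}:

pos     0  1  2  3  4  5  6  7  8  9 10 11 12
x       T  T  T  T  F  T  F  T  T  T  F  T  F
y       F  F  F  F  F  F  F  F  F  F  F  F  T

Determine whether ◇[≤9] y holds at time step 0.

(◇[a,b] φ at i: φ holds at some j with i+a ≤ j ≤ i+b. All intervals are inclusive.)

False

Check y at each j in [0,9]:
  j=0: false
  j=1: false
  j=2: false
  j=3: false
  j=4: false
  j=5: false
  j=6: false
  j=7: false
  j=8: false
  j=9: false
No position in the window satisfies it → formula fails.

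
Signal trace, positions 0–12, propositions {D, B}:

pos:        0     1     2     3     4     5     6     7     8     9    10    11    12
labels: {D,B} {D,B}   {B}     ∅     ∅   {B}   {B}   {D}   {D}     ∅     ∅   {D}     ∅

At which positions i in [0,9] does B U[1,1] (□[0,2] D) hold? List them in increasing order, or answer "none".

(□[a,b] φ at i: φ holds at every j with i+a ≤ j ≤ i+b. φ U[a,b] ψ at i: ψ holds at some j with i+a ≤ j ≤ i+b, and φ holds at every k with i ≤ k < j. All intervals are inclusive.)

none

Evaluate at each i in [0,9]:
  i=0: ✗ (no rhs in [1,1])
  i=1: ✗ (no rhs in [2,2])
  i=2: ✗ (no rhs in [3,3])
  i=3: ✗ (no rhs in [4,4])
  i=4: ✗ (no rhs in [5,5])
  i=5: ✗ (no rhs in [6,6])
  i=6: ✗ (no rhs in [7,7])
  i=7: ✗ (no rhs in [8,8])
  i=8: ✗ (no rhs in [9,9])
  i=9: ✗ (no rhs in [10,10])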